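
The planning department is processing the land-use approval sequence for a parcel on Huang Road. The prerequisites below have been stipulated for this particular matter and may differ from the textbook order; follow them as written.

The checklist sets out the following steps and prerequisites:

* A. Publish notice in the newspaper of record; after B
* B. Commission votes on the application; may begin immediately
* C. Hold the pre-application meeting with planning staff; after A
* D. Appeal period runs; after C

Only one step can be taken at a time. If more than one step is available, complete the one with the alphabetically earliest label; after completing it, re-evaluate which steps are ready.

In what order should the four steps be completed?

B → A → C → D

B is the only step with nothing outstanding, so it goes first.
Next only A has its prerequisites met → A.
C needed A, now all done → C.
Next only D has its prerequisites met → D.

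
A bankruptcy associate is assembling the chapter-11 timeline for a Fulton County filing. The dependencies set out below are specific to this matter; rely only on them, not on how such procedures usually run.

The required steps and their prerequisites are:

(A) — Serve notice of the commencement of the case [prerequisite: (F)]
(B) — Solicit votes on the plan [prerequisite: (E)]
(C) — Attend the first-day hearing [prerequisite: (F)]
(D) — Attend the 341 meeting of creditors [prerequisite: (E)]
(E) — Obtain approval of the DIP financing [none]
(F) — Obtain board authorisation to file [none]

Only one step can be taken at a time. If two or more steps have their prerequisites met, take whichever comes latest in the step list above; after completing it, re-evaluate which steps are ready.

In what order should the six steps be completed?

(F) and (E) have no prerequisites; (F) is listed later, so (F) is first.
Ready: (E), (C) and (A). (E) is listed later → (E).
Now (D), (C), (B) and (A) have their prerequisites met. (D) is listed later, so (D) next.
Now (C), (B) and (A) have their prerequisites met. (C) is listed later, so (C) next.
Now (B) and (A) have their prerequisites met. (B) is listed later, so (B) next.
(A) needed (F), now all done → (A).

(F), (E), (D), (C), (B), (A)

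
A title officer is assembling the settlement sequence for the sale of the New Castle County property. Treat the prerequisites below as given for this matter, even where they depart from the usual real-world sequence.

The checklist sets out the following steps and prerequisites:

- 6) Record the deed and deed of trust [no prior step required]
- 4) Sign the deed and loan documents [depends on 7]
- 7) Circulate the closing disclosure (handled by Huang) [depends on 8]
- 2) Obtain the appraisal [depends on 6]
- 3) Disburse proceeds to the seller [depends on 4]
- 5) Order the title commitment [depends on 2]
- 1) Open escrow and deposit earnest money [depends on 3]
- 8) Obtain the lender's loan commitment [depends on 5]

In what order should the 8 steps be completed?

6 has no prerequisites → 6 first.
Next only 2 has its prerequisites met → 2.
Next only 5 has its prerequisites met → 5.
8 needed 5, now all done → 8.
That leaves 7 as the only ready step → 7.
4 needed 7, now all done → 4.
Next only 3 has its prerequisites met → 3.
1 is the only step now ready → 1.

6 → 2 → 5 → 8 → 7 → 4 → 3 → 1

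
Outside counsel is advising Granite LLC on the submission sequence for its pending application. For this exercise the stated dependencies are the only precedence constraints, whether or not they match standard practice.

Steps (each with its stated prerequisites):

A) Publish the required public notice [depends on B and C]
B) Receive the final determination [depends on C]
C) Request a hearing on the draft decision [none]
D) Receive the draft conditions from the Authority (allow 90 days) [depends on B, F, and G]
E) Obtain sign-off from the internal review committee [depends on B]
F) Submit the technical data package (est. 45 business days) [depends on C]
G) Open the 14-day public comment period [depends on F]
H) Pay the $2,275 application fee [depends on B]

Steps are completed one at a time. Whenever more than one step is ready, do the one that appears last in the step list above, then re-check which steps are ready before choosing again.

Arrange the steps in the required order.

C is the only step with nothing outstanding, so it goes first.
Ready: F and B. F is listed later → F.
G and B are both available; G is listed later → G.
Next only B has its prerequisites met → B.
H, E, D and A are all available; H is listed later → H.
Now E, D and A have their prerequisites met. E is listed later, so E next.
Ready: D and A. D is listed later → D.
A needed C and B, now all done → A.

C, F, G, B, H, E, D, A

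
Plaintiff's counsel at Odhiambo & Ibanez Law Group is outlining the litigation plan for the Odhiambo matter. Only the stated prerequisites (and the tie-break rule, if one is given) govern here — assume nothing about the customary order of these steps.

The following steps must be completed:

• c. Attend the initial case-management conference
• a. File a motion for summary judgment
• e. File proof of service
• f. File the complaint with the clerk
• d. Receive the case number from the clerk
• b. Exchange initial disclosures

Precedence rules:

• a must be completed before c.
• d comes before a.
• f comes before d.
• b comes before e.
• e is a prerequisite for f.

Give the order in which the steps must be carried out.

b has no prerequisites → b first.
e needed b, now all done → e.
f needed e, now all done → f.
d is the only step now ready → d.
That leaves a as the only ready step → a.
c needed a, now all done → c.

b, e, f, d, a, c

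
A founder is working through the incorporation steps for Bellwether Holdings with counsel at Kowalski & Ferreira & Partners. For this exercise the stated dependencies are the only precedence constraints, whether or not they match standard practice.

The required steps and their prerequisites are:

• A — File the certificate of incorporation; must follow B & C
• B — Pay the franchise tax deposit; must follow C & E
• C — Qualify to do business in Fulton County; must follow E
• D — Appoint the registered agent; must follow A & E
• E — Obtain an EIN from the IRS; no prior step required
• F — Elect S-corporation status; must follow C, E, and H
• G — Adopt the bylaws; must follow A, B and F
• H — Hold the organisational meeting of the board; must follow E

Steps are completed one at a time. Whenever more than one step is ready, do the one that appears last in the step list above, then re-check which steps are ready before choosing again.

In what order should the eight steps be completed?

Only E has no prerequisites, so it is first.
H and C are both available; H is listed later → H.
C is the only step now ready → C.
F and B are both available; F is listed later → F.
B needed E and C, now all done → B.
A is the only step now ready → A.
G and D are both available; G is listed later → G.
Next only D has its prerequisites met → D.

E H C F B A G D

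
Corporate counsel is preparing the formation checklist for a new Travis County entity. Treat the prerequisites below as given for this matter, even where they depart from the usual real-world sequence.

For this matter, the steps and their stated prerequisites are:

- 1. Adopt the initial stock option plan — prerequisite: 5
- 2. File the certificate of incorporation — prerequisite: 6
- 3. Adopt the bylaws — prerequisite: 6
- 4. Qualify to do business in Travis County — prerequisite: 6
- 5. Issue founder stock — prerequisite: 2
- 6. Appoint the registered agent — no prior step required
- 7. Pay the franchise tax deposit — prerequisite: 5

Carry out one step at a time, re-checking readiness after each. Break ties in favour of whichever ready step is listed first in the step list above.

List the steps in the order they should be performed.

6, 2, 3, 4, 5, 1, 7

6 has no prerequisites → 6 first.
Ready: 2, 3 and 4. 2 is listed earlier → 2.
Now 3, 4 and 5 have their prerequisites met. 3 is listed earlier, so 3 next.
4 and 5 are both available; 4 is listed earlier → 4.
5 is the only step now ready → 5.
Ready: 1 and 7. 1 is listed earlier → 1.
7 needed 5, now all done → 7.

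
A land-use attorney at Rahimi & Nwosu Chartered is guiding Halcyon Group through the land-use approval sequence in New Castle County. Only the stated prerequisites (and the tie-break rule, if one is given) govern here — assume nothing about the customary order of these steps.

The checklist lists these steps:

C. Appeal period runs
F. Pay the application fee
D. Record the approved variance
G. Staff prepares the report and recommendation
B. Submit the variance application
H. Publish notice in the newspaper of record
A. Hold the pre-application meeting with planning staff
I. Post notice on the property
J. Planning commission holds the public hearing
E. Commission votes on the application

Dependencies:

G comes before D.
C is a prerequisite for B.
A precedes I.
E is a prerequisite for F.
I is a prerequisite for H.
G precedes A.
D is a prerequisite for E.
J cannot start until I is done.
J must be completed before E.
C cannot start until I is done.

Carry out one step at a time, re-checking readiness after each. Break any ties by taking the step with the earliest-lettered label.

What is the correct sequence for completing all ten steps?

G, A, D, I, C, B, H, J, E, F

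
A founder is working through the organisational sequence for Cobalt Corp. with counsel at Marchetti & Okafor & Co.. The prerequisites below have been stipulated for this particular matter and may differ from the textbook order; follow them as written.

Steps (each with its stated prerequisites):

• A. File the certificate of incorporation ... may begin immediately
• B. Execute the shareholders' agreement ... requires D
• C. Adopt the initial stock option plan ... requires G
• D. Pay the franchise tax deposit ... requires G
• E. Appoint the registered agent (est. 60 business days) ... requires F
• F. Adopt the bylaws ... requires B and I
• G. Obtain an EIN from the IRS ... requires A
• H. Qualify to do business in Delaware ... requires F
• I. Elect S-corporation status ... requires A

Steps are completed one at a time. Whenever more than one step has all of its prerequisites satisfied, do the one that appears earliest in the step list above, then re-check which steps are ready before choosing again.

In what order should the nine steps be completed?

Only A has no prerequisites, so it is first.
Ready: G and I. G is listed earlier → G.
C and D now also ready, so the ready set is {C, D, I}; C is listed earlier → C.
Ready: D and I. D is listed earlier → D.
B now also ready, so the ready set is {B, I}; B is listed earlier → B.
Next only I has its prerequisites met → I.
That leaves F as the only ready step → F.
Ready: E and H. E is listed earlier → E.
H needed F, now all done → H.

A → G → C → D → B → I → F → E → H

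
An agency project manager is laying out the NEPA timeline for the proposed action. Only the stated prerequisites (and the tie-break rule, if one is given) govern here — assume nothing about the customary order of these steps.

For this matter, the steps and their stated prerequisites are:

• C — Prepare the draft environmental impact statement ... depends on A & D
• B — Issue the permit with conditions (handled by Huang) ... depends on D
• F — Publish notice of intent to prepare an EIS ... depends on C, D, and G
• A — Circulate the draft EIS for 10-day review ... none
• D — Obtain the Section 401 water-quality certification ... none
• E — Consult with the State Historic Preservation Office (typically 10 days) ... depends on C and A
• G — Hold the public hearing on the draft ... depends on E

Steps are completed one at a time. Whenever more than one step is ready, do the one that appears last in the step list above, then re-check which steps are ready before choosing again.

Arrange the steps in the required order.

D → A → B → C → E → G → F

D and A have no prerequisites; D is listed later, so D is first.
B now also ready, so the ready set is {A, B}; A is listed later → A.
Now B and C have their prerequisites met. B is listed later, so B next.
C needed D and A, now all done → C.
E needed A and C, now all done → E.
That leaves G as the only ready step → G.
F is the only step now ready → F.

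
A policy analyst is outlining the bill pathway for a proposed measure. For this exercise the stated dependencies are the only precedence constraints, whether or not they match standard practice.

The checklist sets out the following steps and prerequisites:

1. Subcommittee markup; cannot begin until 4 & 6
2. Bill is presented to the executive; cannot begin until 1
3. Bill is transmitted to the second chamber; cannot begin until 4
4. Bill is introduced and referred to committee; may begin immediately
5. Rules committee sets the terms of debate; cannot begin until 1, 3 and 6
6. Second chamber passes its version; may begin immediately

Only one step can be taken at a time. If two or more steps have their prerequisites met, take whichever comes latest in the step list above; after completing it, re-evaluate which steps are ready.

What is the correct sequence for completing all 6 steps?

6, 4, 3, 1, 5, 2

Nothing is required for 6 and 4. 6 is listed later → 6 first.
4 is the only step now ready → 4.
Now 3 and 1 have their prerequisites met. 3 is listed later, so 3 next.
Next only 1 has its prerequisites met → 1.
Ready: 5 and 2. 5 is listed later → 5.
2 is the only step now ready → 2.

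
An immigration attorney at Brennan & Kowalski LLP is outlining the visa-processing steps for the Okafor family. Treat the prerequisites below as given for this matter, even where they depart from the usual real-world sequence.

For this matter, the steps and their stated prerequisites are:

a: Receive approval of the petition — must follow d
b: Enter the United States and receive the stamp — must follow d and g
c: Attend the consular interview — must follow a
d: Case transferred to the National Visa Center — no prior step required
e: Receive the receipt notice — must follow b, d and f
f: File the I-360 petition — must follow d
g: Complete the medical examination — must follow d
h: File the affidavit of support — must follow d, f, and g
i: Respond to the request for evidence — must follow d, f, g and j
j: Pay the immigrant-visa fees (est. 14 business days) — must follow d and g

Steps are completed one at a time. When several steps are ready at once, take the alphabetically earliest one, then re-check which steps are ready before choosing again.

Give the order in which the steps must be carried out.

Only d has no prerequisites, so it is first.
Now a, f and g have their prerequisites met. a has the earlier label, so a next.
c now also ready, so the ready set is {c, f, g}; c has the earlier label → c.
Ready: f and g. f has the earlier label → f.
That leaves g as the only ready step → g.
Now b, h and j have their prerequisites met. b has the earlier label, so b next.
Now e, h and j have their prerequisites met. e has the earlier label, so e next.
Ready: h and j. h has the earlier label → h.
Next only j has its prerequisites met → j.
i needed d, f, g and j, now all done → i.

d, a, c, f, g, b, e, h, j, i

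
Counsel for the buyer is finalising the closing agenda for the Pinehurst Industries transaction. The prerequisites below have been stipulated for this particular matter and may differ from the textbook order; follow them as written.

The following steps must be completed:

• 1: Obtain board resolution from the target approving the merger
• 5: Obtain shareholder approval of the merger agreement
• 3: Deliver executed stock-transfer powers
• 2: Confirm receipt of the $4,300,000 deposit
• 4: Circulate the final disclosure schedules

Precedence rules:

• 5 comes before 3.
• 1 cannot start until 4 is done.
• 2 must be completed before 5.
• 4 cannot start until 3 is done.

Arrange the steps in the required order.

2, 5, 3, 4, 1

2 is the only step with nothing outstanding, so it goes first.
That leaves 5 as the only ready step → 5.
3 is the only step now ready → 3.
4 is the only step now ready → 4.
That leaves 1 as the only ready step → 1.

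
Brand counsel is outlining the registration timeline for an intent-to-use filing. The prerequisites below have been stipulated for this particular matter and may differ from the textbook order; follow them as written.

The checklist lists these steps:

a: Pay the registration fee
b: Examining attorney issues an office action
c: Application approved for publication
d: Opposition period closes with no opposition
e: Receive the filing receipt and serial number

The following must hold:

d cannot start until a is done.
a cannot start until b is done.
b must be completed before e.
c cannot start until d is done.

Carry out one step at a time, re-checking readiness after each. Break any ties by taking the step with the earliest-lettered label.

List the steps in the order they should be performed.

Only b has no prerequisites, so it is first.
a and e are both available; a has the earlier label → a.
d and e are both available; d has the earlier label → d.
c now also ready, so the ready set is {c, e}; c has the earlier label → c.
e needed b, now all done → e.

b → a → d → c → e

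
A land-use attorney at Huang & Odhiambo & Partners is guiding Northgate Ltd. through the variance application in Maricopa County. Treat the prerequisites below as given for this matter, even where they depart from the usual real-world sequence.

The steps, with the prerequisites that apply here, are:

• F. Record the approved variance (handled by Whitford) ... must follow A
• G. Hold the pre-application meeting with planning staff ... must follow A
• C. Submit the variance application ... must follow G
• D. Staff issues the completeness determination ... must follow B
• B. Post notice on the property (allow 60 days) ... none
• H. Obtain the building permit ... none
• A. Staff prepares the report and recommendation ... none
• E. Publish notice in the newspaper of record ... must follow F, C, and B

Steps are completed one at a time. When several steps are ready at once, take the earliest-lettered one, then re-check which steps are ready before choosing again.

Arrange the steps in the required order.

A, B, D, F, G, C, E, H

A, B and H have no prerequisites; A has the earlier label, so A is first.
B, F, G and H are all available; B has the earlier label → B.
Now D, F, G and H have their prerequisites met. D has the earlier label, so D next.
F, G and H are all available; F has the earlier label → F.
G and H are both available; G has the earlier label → G.
Now C and H have their prerequisites met. C has the earlier label, so C next.
Now E and H have their prerequisites met. E has the earlier label, so E next.
That leaves H as the only ready step → H.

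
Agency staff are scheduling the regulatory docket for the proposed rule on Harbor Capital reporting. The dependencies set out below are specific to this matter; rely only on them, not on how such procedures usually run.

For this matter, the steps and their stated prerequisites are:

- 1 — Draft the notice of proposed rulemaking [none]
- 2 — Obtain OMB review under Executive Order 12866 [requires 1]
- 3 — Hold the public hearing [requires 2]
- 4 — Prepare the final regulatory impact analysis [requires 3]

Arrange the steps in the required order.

Only 1 has no prerequisites, so it is first.
2 needed 1, now all done → 2.
3 is the only step now ready → 3.
That leaves 4 as the only ready step → 4.

1, 2, 3, 4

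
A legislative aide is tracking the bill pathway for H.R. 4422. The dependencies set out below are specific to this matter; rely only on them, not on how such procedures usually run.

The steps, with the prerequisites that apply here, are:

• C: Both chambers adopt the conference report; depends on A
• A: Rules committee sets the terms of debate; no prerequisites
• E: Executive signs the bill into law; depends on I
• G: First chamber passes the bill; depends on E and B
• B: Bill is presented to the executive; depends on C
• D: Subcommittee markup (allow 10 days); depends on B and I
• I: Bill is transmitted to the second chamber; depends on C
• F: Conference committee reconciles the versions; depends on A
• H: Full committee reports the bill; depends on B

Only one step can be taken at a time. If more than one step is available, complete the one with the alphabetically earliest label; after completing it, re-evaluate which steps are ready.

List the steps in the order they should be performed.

A has no prerequisites → A first.
Now C and F have their prerequisites met. C has the earlier label, so C next.
Now B, F and I have their prerequisites met. B has the earlier label, so B next.
H now also ready, so the ready set is {F, H, I}; F has the earlier label → F.
Now H and I have their prerequisites met. H has the earlier label, so H next.
I is the only step now ready → I.
D and E are both available; D has the earlier label → D.
Next only E has its prerequisites met → E.
Next only G has its prerequisites met → G.

A C B F H I D E G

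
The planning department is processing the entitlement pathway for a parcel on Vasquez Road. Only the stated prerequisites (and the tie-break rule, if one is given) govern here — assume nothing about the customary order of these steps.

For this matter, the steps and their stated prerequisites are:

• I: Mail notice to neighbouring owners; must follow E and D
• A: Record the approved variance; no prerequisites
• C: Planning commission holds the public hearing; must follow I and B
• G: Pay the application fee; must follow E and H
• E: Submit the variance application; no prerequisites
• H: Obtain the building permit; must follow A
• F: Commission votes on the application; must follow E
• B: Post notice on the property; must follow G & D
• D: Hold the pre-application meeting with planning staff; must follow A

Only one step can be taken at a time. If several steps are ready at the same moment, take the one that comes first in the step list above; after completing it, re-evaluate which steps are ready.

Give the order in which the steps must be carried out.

Nothing is required for A and E. A is listed earlier → A first.
E, H and D are all available; E is listed earlier → E.
Ready: H, F and D. H is listed earlier → H.
Now G, F and D have their prerequisites met. G is listed earlier, so G next.
Ready: F and D. F is listed earlier → F.
D needed A, now all done → D.
Ready: I and B. I is listed earlier → I.
Next only B has its prerequisites met → B.
That leaves C as the only ready step → C.

A E H G F D I B C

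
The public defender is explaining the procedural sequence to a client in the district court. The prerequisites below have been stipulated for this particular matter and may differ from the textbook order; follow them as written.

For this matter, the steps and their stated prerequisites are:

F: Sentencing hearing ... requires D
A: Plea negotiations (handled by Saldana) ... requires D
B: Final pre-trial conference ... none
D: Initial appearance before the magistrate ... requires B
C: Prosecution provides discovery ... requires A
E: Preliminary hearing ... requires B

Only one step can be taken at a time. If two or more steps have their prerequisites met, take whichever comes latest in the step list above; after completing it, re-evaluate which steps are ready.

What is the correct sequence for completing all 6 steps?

B E D A C F

Only B has no prerequisites, so it is first.
Now E and D have their prerequisites met. E is listed later, so E next.
D is the only step now ready → D.
Now A and F have their prerequisites met. A is listed later, so A next.
C now also ready, so the ready set is {C, F}; C is listed later → C.
F needed D, now all done → F.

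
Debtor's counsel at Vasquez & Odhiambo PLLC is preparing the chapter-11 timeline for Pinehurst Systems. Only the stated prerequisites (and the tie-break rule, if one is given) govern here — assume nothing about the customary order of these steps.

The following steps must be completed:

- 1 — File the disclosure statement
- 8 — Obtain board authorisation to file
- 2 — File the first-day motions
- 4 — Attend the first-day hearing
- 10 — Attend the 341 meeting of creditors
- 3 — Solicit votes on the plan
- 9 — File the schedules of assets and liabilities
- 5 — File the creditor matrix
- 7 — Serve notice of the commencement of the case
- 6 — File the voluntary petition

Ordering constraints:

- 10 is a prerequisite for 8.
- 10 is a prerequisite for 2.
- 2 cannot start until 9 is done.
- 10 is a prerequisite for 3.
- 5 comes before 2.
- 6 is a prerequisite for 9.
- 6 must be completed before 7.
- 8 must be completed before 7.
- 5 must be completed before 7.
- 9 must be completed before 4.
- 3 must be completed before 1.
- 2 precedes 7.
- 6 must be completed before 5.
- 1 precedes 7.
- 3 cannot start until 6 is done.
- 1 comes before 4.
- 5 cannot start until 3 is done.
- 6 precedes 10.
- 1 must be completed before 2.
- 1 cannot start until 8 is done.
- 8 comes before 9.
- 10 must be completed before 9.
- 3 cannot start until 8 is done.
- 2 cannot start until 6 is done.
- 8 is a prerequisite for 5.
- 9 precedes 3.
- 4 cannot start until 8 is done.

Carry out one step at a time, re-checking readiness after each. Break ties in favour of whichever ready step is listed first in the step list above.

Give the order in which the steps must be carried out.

6 10 8 9 3 1 4 5 2 7

6 has no prerequisites → 6 first.
Next only 10 has its prerequisites met → 10.
8 is the only step now ready → 8.
Next only 9 has its prerequisites met → 9.
That leaves 3 as the only ready step → 3.
Ready: 1 and 5. 1 is listed earlier → 1.
Ready: 4 and 5. 4 is listed earlier → 4.
That leaves 5 as the only ready step → 5.
Next only 2 has its prerequisites met → 2.
7 is the only step now ready → 7.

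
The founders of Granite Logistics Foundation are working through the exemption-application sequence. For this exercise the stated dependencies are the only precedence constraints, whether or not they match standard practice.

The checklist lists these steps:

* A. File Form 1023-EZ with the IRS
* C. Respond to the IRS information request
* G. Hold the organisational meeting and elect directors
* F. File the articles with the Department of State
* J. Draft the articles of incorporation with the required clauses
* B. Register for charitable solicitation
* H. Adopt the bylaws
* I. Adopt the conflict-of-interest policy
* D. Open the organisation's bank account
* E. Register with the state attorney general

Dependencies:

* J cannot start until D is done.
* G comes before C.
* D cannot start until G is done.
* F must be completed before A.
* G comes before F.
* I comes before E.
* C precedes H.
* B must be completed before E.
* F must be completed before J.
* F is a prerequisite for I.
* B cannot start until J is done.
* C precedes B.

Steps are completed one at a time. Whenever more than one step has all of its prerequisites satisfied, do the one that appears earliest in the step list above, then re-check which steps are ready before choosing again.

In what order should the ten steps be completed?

G → C → F → A → H → I → D → J → B → E

G has no prerequisites → G first.
Ready: C, F and D. C is listed earlier → C.
F, H and D are all available; F is listed earlier → F.
A, H, I and D are all available; A is listed earlier → A.
Ready: H, I and D. H is listed earlier → H.
Ready: I and D. I is listed earlier → I.
D is the only step now ready → D.
J needed F and D, now all done → J.
B needed C and J, now all done → B.
That leaves E as the only ready step → E.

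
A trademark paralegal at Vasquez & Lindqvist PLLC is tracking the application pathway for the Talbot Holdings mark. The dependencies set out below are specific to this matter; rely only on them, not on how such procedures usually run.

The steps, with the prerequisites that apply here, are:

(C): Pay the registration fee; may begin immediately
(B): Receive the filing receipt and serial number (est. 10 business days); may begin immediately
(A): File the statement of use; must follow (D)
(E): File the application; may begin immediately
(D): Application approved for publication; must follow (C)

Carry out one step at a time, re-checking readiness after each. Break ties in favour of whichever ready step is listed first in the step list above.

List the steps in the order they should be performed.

(C), (B), (E), (D), (A)

(C), (B) and (E) have no prerequisites; (C) is listed earlier, so (C) is first.
(D) now also ready, so the ready set is {(B), (E), (D)}; (B) is listed earlier → (B).
Ready: (E) and (D). (E) is listed earlier → (E).
That leaves (D) as the only ready step → (D).
Next only (A) has its prerequisites met → (A).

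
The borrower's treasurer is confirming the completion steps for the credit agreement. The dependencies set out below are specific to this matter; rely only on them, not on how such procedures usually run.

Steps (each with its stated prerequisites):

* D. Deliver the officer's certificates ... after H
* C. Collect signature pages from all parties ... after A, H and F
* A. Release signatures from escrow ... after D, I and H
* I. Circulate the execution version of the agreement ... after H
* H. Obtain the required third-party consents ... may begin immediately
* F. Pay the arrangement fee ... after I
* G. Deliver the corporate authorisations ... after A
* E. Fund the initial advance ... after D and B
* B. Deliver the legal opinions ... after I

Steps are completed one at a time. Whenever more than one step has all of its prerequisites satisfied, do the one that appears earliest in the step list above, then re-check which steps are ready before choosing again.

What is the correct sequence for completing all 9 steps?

H D I A F C G B E

H has no prerequisites → H first.
D and I are both available; D is listed earlier → D.
I needed H, now all done → I.
A, F and B are all available; A is listed earlier → A.
G now also ready, so the ready set is {F, G, B}; F is listed earlier → F.
C, G and B are all available; C is listed earlier → C.
Ready: G and B. G is listed earlier → G.
That leaves B as the only ready step → B.
E needed D and B, now all done → E.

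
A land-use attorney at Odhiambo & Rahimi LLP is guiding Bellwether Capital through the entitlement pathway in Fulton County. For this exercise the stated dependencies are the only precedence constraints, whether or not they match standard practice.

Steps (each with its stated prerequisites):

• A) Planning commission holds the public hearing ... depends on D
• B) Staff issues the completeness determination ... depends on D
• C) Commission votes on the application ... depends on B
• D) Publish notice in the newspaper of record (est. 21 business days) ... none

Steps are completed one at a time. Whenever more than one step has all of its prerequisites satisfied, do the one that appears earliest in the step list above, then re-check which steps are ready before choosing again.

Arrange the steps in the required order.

D A B C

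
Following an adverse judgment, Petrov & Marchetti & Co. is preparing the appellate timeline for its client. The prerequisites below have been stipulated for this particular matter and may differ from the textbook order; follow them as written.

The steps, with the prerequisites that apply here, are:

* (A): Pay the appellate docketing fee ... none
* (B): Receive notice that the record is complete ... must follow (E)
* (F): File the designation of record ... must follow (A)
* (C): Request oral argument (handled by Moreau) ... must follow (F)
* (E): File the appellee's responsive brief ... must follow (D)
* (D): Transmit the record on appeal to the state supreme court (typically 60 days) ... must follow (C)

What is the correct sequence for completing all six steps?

(A), (F), (C), (D), (E), (B)

Only (A) has no prerequisites, so it is first.
(F) is the only step now ready → (F).
That leaves (C) as the only ready step → (C).
Next only (D) has its prerequisites met → (D).
Next only (E) has its prerequisites met → (E).
That leaves (B) as the only ready step → (B).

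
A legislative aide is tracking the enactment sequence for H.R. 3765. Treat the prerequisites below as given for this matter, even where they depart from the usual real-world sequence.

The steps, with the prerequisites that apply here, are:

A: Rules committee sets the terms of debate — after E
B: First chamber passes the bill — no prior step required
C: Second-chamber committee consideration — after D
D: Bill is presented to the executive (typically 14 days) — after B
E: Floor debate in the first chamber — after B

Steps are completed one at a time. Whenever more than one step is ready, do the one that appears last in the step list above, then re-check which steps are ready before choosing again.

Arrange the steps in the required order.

B → E → D → C → A

Only B has no prerequisites, so it is first.
E and D are both available; E is listed later → E.
Now D and A have their prerequisites met. D is listed later, so D next.
C now also ready, so the ready set is {C, A}; C is listed later → C.
A needed E, now all done → A.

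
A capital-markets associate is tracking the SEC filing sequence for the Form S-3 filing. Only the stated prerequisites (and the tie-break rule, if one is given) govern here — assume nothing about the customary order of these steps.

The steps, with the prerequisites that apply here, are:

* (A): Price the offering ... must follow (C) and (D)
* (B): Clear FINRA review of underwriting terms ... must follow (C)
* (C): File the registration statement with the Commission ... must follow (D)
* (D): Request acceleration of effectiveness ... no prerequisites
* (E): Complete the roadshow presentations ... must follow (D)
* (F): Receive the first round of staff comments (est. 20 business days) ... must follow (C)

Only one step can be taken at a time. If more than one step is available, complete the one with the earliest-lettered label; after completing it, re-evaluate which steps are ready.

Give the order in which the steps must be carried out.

(D), (C), (A), (B), (E), (F)

(D) has no prerequisites → (D) first.
Now (C) and (E) have their prerequisites met. (C) has the earlier label, so (C) next.
Ready: (A), (B), (E) and (F). (A) has the earlier label → (A).
(B), (E) and (F) are all available; (B) has the earlier label → (B).
Now (E) and (F) have their prerequisites met. (E) has the earlier label, so (E) next.
Next only (F) has its prerequisites met → (F).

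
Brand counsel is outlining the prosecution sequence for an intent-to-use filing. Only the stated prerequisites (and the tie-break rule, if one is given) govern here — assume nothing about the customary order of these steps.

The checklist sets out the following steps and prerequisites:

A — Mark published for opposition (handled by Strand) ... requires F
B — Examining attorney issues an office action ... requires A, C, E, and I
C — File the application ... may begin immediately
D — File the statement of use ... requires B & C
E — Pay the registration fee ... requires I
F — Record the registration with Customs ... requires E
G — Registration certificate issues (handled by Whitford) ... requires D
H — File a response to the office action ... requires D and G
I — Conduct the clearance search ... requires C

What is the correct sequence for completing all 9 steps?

C is the only step with nothing outstanding, so it goes first.
I is the only step now ready → I.
E needed I, now all done → E.
Next only F has its prerequisites met → F.
A needed F, now all done → A.
B is the only step now ready → B.
That leaves D as the only ready step → D.
Next only G has its prerequisites met → G.
H is the only step now ready → H.

C I E F A B D G H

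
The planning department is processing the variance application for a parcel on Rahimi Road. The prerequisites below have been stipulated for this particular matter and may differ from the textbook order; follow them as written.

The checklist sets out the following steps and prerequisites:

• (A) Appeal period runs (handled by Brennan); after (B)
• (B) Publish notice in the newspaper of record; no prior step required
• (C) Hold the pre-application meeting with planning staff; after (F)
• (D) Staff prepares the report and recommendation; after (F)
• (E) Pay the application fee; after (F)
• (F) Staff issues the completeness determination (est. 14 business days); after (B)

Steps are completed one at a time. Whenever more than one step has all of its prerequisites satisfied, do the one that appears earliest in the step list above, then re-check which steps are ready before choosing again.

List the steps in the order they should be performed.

(B), (A), (F), (C), (D), (E)

(B) is the only step with nothing outstanding, so it goes first.
(A) and (F) are both available; (A) is listed earlier → (A).
(F) is the only step now ready → (F).
Ready: (C), (D) and (E). (C) is listed earlier → (C).
Now (D) and (E) have their prerequisites met. (D) is listed earlier, so (D) next.
Next only (E) has its prerequisites met → (E).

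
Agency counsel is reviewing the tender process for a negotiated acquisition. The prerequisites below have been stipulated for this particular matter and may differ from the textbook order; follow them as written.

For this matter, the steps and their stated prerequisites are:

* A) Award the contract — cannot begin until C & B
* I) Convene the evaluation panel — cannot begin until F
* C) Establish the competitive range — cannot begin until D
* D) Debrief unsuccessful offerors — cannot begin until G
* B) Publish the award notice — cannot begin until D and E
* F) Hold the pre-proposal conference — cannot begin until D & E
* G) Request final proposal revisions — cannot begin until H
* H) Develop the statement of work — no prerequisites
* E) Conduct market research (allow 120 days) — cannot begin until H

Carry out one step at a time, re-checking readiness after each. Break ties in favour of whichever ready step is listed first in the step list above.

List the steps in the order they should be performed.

H, G, D, C, E, B, A, F, I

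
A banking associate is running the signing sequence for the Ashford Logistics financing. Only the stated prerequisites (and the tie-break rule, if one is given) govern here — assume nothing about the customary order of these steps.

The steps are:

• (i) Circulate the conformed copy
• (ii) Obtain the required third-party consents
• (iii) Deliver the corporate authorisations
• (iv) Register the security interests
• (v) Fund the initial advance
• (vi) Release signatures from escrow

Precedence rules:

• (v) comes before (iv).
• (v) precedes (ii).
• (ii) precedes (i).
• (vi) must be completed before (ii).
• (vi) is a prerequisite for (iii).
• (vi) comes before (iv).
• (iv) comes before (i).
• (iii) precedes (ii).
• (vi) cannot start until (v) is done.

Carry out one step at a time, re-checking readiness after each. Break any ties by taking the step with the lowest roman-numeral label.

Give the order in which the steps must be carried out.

(v) is the only step with nothing outstanding, so it goes first.
(vi) is the only step now ready → (vi).
Ready: (iii) and (iv). (iii) has the earlier label → (iii).
Now (ii) and (iv) have their prerequisites met. (ii) has the earlier label, so (ii) next.
(iv) needed (v) and (vi), now all done → (iv).
(i) needed (ii) and (iv), now all done → (i).

(v), (vi), (iii), (ii), (iv), (i)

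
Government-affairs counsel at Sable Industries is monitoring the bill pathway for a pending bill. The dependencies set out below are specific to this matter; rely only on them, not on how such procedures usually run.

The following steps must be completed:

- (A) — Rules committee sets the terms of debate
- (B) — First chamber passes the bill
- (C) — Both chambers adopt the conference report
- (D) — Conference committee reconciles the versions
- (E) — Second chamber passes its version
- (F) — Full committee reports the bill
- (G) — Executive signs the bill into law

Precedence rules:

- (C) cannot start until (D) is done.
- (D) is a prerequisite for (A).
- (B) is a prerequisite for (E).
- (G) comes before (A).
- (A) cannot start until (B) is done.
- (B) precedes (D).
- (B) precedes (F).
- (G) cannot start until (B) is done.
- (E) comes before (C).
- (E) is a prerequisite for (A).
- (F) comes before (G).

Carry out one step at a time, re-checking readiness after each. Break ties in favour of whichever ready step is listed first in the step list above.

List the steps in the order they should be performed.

(B), (D), (E), (C), (F), (G), (A)

(B) is the only step with nothing outstanding, so it goes first.
Ready: (D), (E) and (F). (D) is listed earlier → (D).
(E) and (F) are both available; (E) is listed earlier → (E).
(C) and (F) are both available; (C) is listed earlier → (C).
(F) needed (B), now all done → (F).
(G) needed (B) and (F), now all done → (G).
Next only (A) has its prerequisites met → (A).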